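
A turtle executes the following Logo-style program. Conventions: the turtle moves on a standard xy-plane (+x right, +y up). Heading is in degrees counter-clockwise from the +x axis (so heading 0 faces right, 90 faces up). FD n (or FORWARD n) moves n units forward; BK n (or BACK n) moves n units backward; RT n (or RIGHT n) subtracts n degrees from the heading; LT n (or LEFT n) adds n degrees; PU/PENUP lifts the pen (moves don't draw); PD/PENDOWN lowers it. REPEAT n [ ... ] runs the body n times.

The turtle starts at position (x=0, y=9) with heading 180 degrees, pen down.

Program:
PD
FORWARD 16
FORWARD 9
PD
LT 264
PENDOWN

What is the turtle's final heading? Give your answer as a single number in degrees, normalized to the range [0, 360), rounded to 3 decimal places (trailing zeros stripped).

Answer: 84

Derivation:
Executing turtle program step by step:
Start: pos=(0,9), heading=180, pen down
PD: pen down
FD 16: (0,9) -> (-16,9) [heading=180, draw]
FD 9: (-16,9) -> (-25,9) [heading=180, draw]
PD: pen down
LT 264: heading 180 -> 84
PD: pen down
Final: pos=(-25,9), heading=84, 2 segment(s) drawn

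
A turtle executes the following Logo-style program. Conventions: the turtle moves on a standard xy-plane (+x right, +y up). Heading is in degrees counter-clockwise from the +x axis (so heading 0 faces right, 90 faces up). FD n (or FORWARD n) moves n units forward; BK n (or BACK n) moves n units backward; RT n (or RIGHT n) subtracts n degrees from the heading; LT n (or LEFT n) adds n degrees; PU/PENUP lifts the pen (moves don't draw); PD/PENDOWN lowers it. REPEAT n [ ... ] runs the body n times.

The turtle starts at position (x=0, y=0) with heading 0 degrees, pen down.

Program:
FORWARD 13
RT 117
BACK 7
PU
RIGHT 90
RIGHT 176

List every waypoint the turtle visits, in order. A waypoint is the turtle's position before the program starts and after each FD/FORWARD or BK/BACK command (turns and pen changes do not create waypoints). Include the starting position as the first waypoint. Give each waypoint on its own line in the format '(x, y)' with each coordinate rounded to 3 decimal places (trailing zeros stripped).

Executing turtle program step by step:
Start: pos=(0,0), heading=0, pen down
FD 13: (0,0) -> (13,0) [heading=0, draw]
RT 117: heading 0 -> 243
BK 7: (13,0) -> (16.178,6.237) [heading=243, draw]
PU: pen up
RT 90: heading 243 -> 153
RT 176: heading 153 -> 337
Final: pos=(16.178,6.237), heading=337, 2 segment(s) drawn
Waypoints (3 total):
(0, 0)
(13, 0)
(16.178, 6.237)

Answer: (0, 0)
(13, 0)
(16.178, 6.237)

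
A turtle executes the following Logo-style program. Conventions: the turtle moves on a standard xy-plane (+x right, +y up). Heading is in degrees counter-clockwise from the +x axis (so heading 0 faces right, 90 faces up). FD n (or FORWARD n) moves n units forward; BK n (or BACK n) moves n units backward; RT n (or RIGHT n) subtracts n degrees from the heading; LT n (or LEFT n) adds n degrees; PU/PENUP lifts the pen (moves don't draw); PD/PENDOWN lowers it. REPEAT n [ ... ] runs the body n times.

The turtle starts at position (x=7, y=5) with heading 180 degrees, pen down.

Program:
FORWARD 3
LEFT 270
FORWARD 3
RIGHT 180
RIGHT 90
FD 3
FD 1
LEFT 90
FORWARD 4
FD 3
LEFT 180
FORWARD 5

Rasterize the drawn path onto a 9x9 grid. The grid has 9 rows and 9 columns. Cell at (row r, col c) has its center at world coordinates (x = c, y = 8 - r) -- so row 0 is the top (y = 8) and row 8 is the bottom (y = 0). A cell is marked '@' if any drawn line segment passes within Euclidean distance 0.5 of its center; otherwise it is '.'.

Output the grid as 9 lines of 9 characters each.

Segment 0: (7,5) -> (4,5)
Segment 1: (4,5) -> (4,8)
Segment 2: (4,8) -> (1,8)
Segment 3: (1,8) -> (0,8)
Segment 4: (0,8) -> (0,4)
Segment 5: (0,4) -> (-0,1)
Segment 6: (-0,1) -> (0,6)

Answer: @@@@@....
@...@....
@...@....
@...@@@@.
@........
@........
@........
@........
.........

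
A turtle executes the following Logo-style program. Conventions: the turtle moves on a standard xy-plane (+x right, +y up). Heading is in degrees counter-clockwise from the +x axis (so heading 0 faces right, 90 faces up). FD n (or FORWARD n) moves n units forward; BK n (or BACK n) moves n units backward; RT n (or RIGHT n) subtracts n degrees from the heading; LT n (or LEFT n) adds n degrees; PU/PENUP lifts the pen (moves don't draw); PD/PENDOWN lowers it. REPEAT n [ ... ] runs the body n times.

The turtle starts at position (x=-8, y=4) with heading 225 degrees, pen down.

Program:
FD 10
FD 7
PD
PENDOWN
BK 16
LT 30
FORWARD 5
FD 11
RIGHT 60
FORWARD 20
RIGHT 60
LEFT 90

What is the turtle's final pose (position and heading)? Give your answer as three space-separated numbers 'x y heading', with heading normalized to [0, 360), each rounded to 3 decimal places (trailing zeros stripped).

Executing turtle program step by step:
Start: pos=(-8,4), heading=225, pen down
FD 10: (-8,4) -> (-15.071,-3.071) [heading=225, draw]
FD 7: (-15.071,-3.071) -> (-20.021,-8.021) [heading=225, draw]
PD: pen down
PD: pen down
BK 16: (-20.021,-8.021) -> (-8.707,3.293) [heading=225, draw]
LT 30: heading 225 -> 255
FD 5: (-8.707,3.293) -> (-10.001,-1.537) [heading=255, draw]
FD 11: (-10.001,-1.537) -> (-12.848,-12.162) [heading=255, draw]
RT 60: heading 255 -> 195
FD 20: (-12.848,-12.162) -> (-32.167,-17.338) [heading=195, draw]
RT 60: heading 195 -> 135
LT 90: heading 135 -> 225
Final: pos=(-32.167,-17.338), heading=225, 6 segment(s) drawn

Answer: -32.167 -17.338 225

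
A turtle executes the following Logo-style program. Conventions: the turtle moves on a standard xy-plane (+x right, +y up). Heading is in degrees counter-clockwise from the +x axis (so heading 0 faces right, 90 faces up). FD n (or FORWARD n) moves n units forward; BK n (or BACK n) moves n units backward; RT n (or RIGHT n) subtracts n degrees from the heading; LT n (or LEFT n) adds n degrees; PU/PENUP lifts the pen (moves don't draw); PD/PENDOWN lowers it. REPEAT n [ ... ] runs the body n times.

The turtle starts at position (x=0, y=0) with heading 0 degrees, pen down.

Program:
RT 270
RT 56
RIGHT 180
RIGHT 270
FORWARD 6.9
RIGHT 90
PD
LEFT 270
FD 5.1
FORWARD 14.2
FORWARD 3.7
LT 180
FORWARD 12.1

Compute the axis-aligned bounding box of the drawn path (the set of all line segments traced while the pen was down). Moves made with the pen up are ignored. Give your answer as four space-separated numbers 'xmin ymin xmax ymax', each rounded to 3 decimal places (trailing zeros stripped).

Answer: -9.003 -5.72 3.858 13.348

Derivation:
Executing turtle program step by step:
Start: pos=(0,0), heading=0, pen down
RT 270: heading 0 -> 90
RT 56: heading 90 -> 34
RT 180: heading 34 -> 214
RT 270: heading 214 -> 304
FD 6.9: (0,0) -> (3.858,-5.72) [heading=304, draw]
RT 90: heading 304 -> 214
PD: pen down
LT 270: heading 214 -> 124
FD 5.1: (3.858,-5.72) -> (1.007,-1.492) [heading=124, draw]
FD 14.2: (1.007,-1.492) -> (-6.934,10.28) [heading=124, draw]
FD 3.7: (-6.934,10.28) -> (-9.003,13.348) [heading=124, draw]
LT 180: heading 124 -> 304
FD 12.1: (-9.003,13.348) -> (-2.237,3.316) [heading=304, draw]
Final: pos=(-2.237,3.316), heading=304, 5 segment(s) drawn

Segment endpoints: x in {-9.003, -6.934, -2.237, 0, 1.007, 3.858}, y in {-5.72, -1.492, 0, 3.316, 10.28, 13.348}
xmin=-9.003, ymin=-5.72, xmax=3.858, ymax=13.348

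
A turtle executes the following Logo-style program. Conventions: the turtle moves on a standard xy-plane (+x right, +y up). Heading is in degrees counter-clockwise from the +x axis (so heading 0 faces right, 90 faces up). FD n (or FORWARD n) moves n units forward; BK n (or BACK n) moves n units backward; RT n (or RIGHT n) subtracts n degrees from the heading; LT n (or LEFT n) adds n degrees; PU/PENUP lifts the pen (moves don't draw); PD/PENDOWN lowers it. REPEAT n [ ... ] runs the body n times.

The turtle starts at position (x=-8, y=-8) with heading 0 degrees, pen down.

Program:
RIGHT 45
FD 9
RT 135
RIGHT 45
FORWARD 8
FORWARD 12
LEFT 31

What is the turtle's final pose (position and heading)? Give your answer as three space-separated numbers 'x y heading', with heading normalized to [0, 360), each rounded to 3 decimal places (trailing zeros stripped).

Executing turtle program step by step:
Start: pos=(-8,-8), heading=0, pen down
RT 45: heading 0 -> 315
FD 9: (-8,-8) -> (-1.636,-14.364) [heading=315, draw]
RT 135: heading 315 -> 180
RT 45: heading 180 -> 135
FD 8: (-1.636,-14.364) -> (-7.293,-8.707) [heading=135, draw]
FD 12: (-7.293,-8.707) -> (-15.778,-0.222) [heading=135, draw]
LT 31: heading 135 -> 166
Final: pos=(-15.778,-0.222), heading=166, 3 segment(s) drawn

Answer: -15.778 -0.222 166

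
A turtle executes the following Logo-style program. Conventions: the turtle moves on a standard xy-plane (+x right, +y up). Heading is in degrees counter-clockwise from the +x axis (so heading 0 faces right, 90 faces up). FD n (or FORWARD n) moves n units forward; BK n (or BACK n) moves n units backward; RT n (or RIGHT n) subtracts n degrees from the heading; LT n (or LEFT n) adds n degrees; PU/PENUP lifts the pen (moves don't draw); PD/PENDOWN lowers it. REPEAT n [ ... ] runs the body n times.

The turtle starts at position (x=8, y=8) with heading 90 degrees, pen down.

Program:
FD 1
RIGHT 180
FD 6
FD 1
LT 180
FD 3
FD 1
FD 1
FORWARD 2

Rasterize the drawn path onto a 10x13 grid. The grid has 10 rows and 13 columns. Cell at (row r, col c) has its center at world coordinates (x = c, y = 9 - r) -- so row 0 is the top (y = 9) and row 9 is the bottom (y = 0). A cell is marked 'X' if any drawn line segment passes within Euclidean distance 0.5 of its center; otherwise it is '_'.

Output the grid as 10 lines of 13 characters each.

Segment 0: (8,8) -> (8,9)
Segment 1: (8,9) -> (8,3)
Segment 2: (8,3) -> (8,2)
Segment 3: (8,2) -> (8,5)
Segment 4: (8,5) -> (8,6)
Segment 5: (8,6) -> (8,7)
Segment 6: (8,7) -> (8,9)

Answer: ________X____
________X____
________X____
________X____
________X____
________X____
________X____
________X____
_____________
_____________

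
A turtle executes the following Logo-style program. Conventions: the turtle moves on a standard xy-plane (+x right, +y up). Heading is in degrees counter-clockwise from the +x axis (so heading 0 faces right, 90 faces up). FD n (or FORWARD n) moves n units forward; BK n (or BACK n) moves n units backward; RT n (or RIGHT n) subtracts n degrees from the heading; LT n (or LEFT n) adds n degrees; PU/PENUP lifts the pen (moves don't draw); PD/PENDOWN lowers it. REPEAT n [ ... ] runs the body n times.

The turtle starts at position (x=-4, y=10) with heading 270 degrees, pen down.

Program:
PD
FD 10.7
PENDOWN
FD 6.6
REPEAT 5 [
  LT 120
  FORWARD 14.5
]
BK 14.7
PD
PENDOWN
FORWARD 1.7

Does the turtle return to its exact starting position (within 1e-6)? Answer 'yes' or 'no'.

Answer: no

Derivation:
Executing turtle program step by step:
Start: pos=(-4,10), heading=270, pen down
PD: pen down
FD 10.7: (-4,10) -> (-4,-0.7) [heading=270, draw]
PD: pen down
FD 6.6: (-4,-0.7) -> (-4,-7.3) [heading=270, draw]
REPEAT 5 [
  -- iteration 1/5 --
  LT 120: heading 270 -> 30
  FD 14.5: (-4,-7.3) -> (8.557,-0.05) [heading=30, draw]
  -- iteration 2/5 --
  LT 120: heading 30 -> 150
  FD 14.5: (8.557,-0.05) -> (-4,7.2) [heading=150, draw]
  -- iteration 3/5 --
  LT 120: heading 150 -> 270
  FD 14.5: (-4,7.2) -> (-4,-7.3) [heading=270, draw]
  -- iteration 4/5 --
  LT 120: heading 270 -> 30
  FD 14.5: (-4,-7.3) -> (8.557,-0.05) [heading=30, draw]
  -- iteration 5/5 --
  LT 120: heading 30 -> 150
  FD 14.5: (8.557,-0.05) -> (-4,7.2) [heading=150, draw]
]
BK 14.7: (-4,7.2) -> (8.731,-0.15) [heading=150, draw]
PD: pen down
PD: pen down
FD 1.7: (8.731,-0.15) -> (7.258,0.7) [heading=150, draw]
Final: pos=(7.258,0.7), heading=150, 9 segment(s) drawn

Start position: (-4, 10)
Final position: (7.258, 0.7)
Distance = 14.603; >= 1e-6 -> NOT closed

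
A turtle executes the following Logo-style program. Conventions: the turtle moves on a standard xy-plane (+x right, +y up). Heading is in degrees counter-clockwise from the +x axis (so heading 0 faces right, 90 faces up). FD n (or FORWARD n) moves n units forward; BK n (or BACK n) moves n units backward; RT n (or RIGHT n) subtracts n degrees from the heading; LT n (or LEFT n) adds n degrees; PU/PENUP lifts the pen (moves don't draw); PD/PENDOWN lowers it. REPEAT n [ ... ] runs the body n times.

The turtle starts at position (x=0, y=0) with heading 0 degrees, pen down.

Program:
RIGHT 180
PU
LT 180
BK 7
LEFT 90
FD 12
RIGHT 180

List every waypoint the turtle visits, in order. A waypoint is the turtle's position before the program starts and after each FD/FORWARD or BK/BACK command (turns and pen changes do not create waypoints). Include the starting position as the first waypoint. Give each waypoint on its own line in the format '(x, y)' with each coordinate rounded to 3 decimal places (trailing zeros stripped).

Answer: (0, 0)
(-7, 0)
(-7, 12)

Derivation:
Executing turtle program step by step:
Start: pos=(0,0), heading=0, pen down
RT 180: heading 0 -> 180
PU: pen up
LT 180: heading 180 -> 0
BK 7: (0,0) -> (-7,0) [heading=0, move]
LT 90: heading 0 -> 90
FD 12: (-7,0) -> (-7,12) [heading=90, move]
RT 180: heading 90 -> 270
Final: pos=(-7,12), heading=270, 0 segment(s) drawn
Waypoints (3 total):
(0, 0)
(-7, 0)
(-7, 12)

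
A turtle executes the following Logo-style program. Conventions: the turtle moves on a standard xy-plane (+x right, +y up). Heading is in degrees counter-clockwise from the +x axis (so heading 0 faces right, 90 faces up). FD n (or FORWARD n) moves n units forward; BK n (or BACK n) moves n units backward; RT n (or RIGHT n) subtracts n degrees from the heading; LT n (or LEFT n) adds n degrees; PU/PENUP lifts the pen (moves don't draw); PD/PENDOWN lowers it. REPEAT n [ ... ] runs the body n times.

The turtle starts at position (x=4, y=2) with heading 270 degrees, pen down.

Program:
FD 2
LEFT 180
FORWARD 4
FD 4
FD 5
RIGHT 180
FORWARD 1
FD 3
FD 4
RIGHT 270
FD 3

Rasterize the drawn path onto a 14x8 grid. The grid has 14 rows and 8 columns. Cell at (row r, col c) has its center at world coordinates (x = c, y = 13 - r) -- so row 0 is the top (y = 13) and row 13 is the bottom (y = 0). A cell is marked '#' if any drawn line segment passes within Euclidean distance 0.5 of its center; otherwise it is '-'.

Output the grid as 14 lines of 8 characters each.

Segment 0: (4,2) -> (4,0)
Segment 1: (4,0) -> (4,4)
Segment 2: (4,4) -> (4,8)
Segment 3: (4,8) -> (4,13)
Segment 4: (4,13) -> (4,12)
Segment 5: (4,12) -> (4,9)
Segment 6: (4,9) -> (4,5)
Segment 7: (4,5) -> (7,5)

Answer: ----#---
----#---
----#---
----#---
----#---
----#---
----#---
----#---
----####
----#---
----#---
----#---
----#---
----#---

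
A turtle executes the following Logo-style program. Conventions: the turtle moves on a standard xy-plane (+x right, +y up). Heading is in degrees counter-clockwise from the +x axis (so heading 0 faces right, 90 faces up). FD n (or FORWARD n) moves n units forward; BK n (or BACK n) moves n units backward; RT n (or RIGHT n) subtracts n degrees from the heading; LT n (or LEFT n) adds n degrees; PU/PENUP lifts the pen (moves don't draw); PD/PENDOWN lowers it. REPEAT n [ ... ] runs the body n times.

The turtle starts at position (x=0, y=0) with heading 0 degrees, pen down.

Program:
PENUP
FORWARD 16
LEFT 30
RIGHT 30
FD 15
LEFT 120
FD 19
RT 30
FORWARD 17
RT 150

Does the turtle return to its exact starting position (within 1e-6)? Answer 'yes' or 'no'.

Answer: no

Derivation:
Executing turtle program step by step:
Start: pos=(0,0), heading=0, pen down
PU: pen up
FD 16: (0,0) -> (16,0) [heading=0, move]
LT 30: heading 0 -> 30
RT 30: heading 30 -> 0
FD 15: (16,0) -> (31,0) [heading=0, move]
LT 120: heading 0 -> 120
FD 19: (31,0) -> (21.5,16.454) [heading=120, move]
RT 30: heading 120 -> 90
FD 17: (21.5,16.454) -> (21.5,33.454) [heading=90, move]
RT 150: heading 90 -> 300
Final: pos=(21.5,33.454), heading=300, 0 segment(s) drawn

Start position: (0, 0)
Final position: (21.5, 33.454)
Distance = 39.767; >= 1e-6 -> NOT closed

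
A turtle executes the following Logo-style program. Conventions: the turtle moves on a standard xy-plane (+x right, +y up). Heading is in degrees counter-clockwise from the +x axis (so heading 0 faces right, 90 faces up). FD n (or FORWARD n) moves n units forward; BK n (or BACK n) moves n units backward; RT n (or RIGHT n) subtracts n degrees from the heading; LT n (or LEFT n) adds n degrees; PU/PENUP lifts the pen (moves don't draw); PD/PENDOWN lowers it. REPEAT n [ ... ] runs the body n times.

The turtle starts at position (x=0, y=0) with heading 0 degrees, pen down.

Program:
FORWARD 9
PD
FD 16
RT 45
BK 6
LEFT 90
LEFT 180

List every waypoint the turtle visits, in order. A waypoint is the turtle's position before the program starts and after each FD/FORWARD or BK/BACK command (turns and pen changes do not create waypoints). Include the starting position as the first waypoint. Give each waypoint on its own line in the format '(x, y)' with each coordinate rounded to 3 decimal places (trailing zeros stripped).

Answer: (0, 0)
(9, 0)
(25, 0)
(20.757, 4.243)

Derivation:
Executing turtle program step by step:
Start: pos=(0,0), heading=0, pen down
FD 9: (0,0) -> (9,0) [heading=0, draw]
PD: pen down
FD 16: (9,0) -> (25,0) [heading=0, draw]
RT 45: heading 0 -> 315
BK 6: (25,0) -> (20.757,4.243) [heading=315, draw]
LT 90: heading 315 -> 45
LT 180: heading 45 -> 225
Final: pos=(20.757,4.243), heading=225, 3 segment(s) drawn
Waypoints (4 total):
(0, 0)
(9, 0)
(25, 0)
(20.757, 4.243)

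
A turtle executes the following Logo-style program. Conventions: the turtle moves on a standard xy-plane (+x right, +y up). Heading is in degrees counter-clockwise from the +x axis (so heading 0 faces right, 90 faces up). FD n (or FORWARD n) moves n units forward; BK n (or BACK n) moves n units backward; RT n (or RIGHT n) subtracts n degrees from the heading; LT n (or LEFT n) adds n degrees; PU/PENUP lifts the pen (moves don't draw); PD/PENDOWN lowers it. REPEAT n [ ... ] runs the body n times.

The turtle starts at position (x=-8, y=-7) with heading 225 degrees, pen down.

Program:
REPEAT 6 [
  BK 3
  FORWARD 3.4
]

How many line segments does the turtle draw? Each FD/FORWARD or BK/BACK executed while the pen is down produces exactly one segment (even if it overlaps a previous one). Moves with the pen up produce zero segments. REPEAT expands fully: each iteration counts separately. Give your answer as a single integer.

Executing turtle program step by step:
Start: pos=(-8,-7), heading=225, pen down
REPEAT 6 [
  -- iteration 1/6 --
  BK 3: (-8,-7) -> (-5.879,-4.879) [heading=225, draw]
  FD 3.4: (-5.879,-4.879) -> (-8.283,-7.283) [heading=225, draw]
  -- iteration 2/6 --
  BK 3: (-8.283,-7.283) -> (-6.162,-5.162) [heading=225, draw]
  FD 3.4: (-6.162,-5.162) -> (-8.566,-7.566) [heading=225, draw]
  -- iteration 3/6 --
  BK 3: (-8.566,-7.566) -> (-6.444,-5.444) [heading=225, draw]
  FD 3.4: (-6.444,-5.444) -> (-8.849,-7.849) [heading=225, draw]
  -- iteration 4/6 --
  BK 3: (-8.849,-7.849) -> (-6.727,-5.727) [heading=225, draw]
  FD 3.4: (-6.727,-5.727) -> (-9.131,-8.131) [heading=225, draw]
  -- iteration 5/6 --
  BK 3: (-9.131,-8.131) -> (-7.01,-6.01) [heading=225, draw]
  FD 3.4: (-7.01,-6.01) -> (-9.414,-8.414) [heading=225, draw]
  -- iteration 6/6 --
  BK 3: (-9.414,-8.414) -> (-7.293,-6.293) [heading=225, draw]
  FD 3.4: (-7.293,-6.293) -> (-9.697,-8.697) [heading=225, draw]
]
Final: pos=(-9.697,-8.697), heading=225, 12 segment(s) drawn
Segments drawn: 12

Answer: 12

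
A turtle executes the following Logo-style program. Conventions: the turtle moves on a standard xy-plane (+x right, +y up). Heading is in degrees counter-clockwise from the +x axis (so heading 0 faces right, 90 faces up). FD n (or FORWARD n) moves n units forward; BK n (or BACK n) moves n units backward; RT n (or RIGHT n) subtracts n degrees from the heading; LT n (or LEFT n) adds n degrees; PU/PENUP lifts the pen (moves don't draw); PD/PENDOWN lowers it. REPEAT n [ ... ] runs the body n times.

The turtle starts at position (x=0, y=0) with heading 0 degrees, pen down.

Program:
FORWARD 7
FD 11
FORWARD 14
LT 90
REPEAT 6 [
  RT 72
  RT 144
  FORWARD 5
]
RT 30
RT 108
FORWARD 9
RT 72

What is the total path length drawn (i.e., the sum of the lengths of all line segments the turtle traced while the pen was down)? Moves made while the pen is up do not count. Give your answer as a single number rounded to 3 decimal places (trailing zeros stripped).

Answer: 71

Derivation:
Executing turtle program step by step:
Start: pos=(0,0), heading=0, pen down
FD 7: (0,0) -> (7,0) [heading=0, draw]
FD 11: (7,0) -> (18,0) [heading=0, draw]
FD 14: (18,0) -> (32,0) [heading=0, draw]
LT 90: heading 0 -> 90
REPEAT 6 [
  -- iteration 1/6 --
  RT 72: heading 90 -> 18
  RT 144: heading 18 -> 234
  FD 5: (32,0) -> (29.061,-4.045) [heading=234, draw]
  -- iteration 2/6 --
  RT 72: heading 234 -> 162
  RT 144: heading 162 -> 18
  FD 5: (29.061,-4.045) -> (33.816,-2.5) [heading=18, draw]
  -- iteration 3/6 --
  RT 72: heading 18 -> 306
  RT 144: heading 306 -> 162
  FD 5: (33.816,-2.5) -> (29.061,-0.955) [heading=162, draw]
  -- iteration 4/6 --
  RT 72: heading 162 -> 90
  RT 144: heading 90 -> 306
  FD 5: (29.061,-0.955) -> (32,-5) [heading=306, draw]
  -- iteration 5/6 --
  RT 72: heading 306 -> 234
  RT 144: heading 234 -> 90
  FD 5: (32,-5) -> (32,0) [heading=90, draw]
  -- iteration 6/6 --
  RT 72: heading 90 -> 18
  RT 144: heading 18 -> 234
  FD 5: (32,0) -> (29.061,-4.045) [heading=234, draw]
]
RT 30: heading 234 -> 204
RT 108: heading 204 -> 96
FD 9: (29.061,-4.045) -> (28.12,4.906) [heading=96, draw]
RT 72: heading 96 -> 24
Final: pos=(28.12,4.906), heading=24, 10 segment(s) drawn

Segment lengths:
  seg 1: (0,0) -> (7,0), length = 7
  seg 2: (7,0) -> (18,0), length = 11
  seg 3: (18,0) -> (32,0), length = 14
  seg 4: (32,0) -> (29.061,-4.045), length = 5
  seg 5: (29.061,-4.045) -> (33.816,-2.5), length = 5
  seg 6: (33.816,-2.5) -> (29.061,-0.955), length = 5
  seg 7: (29.061,-0.955) -> (32,-5), length = 5
  seg 8: (32,-5) -> (32,0), length = 5
  seg 9: (32,0) -> (29.061,-4.045), length = 5
  seg 10: (29.061,-4.045) -> (28.12,4.906), length = 9
Total = 71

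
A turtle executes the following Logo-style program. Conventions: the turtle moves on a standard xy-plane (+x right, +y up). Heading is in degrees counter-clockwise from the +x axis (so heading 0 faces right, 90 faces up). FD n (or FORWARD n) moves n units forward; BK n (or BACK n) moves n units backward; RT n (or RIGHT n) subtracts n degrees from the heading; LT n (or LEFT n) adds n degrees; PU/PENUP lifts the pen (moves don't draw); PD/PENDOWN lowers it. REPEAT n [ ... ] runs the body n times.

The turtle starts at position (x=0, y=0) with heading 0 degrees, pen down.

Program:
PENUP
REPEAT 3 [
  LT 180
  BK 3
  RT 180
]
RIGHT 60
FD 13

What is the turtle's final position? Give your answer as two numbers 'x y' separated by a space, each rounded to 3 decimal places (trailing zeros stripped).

Executing turtle program step by step:
Start: pos=(0,0), heading=0, pen down
PU: pen up
REPEAT 3 [
  -- iteration 1/3 --
  LT 180: heading 0 -> 180
  BK 3: (0,0) -> (3,0) [heading=180, move]
  RT 180: heading 180 -> 0
  -- iteration 2/3 --
  LT 180: heading 0 -> 180
  BK 3: (3,0) -> (6,0) [heading=180, move]
  RT 180: heading 180 -> 0
  -- iteration 3/3 --
  LT 180: heading 0 -> 180
  BK 3: (6,0) -> (9,0) [heading=180, move]
  RT 180: heading 180 -> 0
]
RT 60: heading 0 -> 300
FD 13: (9,0) -> (15.5,-11.258) [heading=300, move]
Final: pos=(15.5,-11.258), heading=300, 0 segment(s) drawn

Answer: 15.5 -11.258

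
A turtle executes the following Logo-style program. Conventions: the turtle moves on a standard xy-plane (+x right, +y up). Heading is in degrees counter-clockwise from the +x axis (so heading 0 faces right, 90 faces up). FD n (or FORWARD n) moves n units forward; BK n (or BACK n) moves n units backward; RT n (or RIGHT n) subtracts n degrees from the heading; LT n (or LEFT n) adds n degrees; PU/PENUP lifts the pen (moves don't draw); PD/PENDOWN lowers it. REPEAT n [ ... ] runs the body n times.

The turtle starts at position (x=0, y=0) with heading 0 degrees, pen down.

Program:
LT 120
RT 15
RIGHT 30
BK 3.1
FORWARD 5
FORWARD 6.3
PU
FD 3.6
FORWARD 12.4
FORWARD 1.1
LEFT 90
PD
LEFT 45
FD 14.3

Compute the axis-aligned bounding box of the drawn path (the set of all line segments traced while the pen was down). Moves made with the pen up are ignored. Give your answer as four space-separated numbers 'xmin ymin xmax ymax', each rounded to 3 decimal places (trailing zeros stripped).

Executing turtle program step by step:
Start: pos=(0,0), heading=0, pen down
LT 120: heading 0 -> 120
RT 15: heading 120 -> 105
RT 30: heading 105 -> 75
BK 3.1: (0,0) -> (-0.802,-2.994) [heading=75, draw]
FD 5: (-0.802,-2.994) -> (0.492,1.835) [heading=75, draw]
FD 6.3: (0.492,1.835) -> (2.122,7.921) [heading=75, draw]
PU: pen up
FD 3.6: (2.122,7.921) -> (3.054,11.398) [heading=75, move]
FD 12.4: (3.054,11.398) -> (6.263,23.375) [heading=75, move]
FD 1.1: (6.263,23.375) -> (6.548,24.438) [heading=75, move]
LT 90: heading 75 -> 165
PD: pen down
LT 45: heading 165 -> 210
FD 14.3: (6.548,24.438) -> (-5.836,17.288) [heading=210, draw]
Final: pos=(-5.836,17.288), heading=210, 4 segment(s) drawn

Segment endpoints: x in {-5.836, -0.802, 0, 0.492, 2.122, 6.548}, y in {-2.994, 0, 1.835, 7.921, 17.288, 24.438}
xmin=-5.836, ymin=-2.994, xmax=6.548, ymax=24.438

Answer: -5.836 -2.994 6.548 24.438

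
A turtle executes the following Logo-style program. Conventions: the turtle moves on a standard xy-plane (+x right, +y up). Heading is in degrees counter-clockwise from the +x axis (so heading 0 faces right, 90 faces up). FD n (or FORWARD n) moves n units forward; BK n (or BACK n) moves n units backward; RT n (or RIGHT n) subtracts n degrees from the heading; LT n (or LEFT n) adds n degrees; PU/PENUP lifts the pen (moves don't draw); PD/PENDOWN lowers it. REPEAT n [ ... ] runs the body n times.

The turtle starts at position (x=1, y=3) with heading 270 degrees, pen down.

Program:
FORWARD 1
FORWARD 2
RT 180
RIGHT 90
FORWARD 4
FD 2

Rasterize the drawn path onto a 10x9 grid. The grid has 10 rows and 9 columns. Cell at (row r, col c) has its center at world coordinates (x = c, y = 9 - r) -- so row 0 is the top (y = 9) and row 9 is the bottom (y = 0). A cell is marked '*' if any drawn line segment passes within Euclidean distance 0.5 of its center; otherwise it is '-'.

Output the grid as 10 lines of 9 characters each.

Segment 0: (1,3) -> (1,2)
Segment 1: (1,2) -> (1,0)
Segment 2: (1,0) -> (5,0)
Segment 3: (5,0) -> (7,0)

Answer: ---------
---------
---------
---------
---------
---------
-*-------
-*-------
-*-------
-*******-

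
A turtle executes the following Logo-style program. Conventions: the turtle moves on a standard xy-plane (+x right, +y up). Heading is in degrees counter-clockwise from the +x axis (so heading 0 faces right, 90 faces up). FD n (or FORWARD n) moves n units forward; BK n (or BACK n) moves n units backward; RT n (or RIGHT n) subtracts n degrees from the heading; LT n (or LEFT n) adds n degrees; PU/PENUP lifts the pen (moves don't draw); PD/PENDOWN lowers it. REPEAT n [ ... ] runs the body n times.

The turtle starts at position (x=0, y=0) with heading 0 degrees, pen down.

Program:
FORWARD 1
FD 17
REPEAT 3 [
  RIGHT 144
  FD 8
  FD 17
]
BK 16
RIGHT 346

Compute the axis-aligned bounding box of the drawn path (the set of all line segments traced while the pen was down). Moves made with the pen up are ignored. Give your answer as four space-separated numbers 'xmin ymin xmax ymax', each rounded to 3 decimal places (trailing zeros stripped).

Executing turtle program step by step:
Start: pos=(0,0), heading=0, pen down
FD 1: (0,0) -> (1,0) [heading=0, draw]
FD 17: (1,0) -> (18,0) [heading=0, draw]
REPEAT 3 [
  -- iteration 1/3 --
  RT 144: heading 0 -> 216
  FD 8: (18,0) -> (11.528,-4.702) [heading=216, draw]
  FD 17: (11.528,-4.702) -> (-2.225,-14.695) [heading=216, draw]
  -- iteration 2/3 --
  RT 144: heading 216 -> 72
  FD 8: (-2.225,-14.695) -> (0.247,-7.086) [heading=72, draw]
  FD 17: (0.247,-7.086) -> (5.5,9.082) [heading=72, draw]
  -- iteration 3/3 --
  RT 144: heading 72 -> 288
  FD 8: (5.5,9.082) -> (7.972,1.473) [heading=288, draw]
  FD 17: (7.972,1.473) -> (13.225,-14.695) [heading=288, draw]
]
BK 16: (13.225,-14.695) -> (8.281,0.522) [heading=288, draw]
RT 346: heading 288 -> 302
Final: pos=(8.281,0.522), heading=302, 9 segment(s) drawn

Segment endpoints: x in {-2.225, 0, 0.247, 1, 5.5, 7.972, 8.281, 11.528, 13.225, 18}, y in {-14.695, -14.695, -7.086, -4.702, 0, 0.522, 1.473, 9.082}
xmin=-2.225, ymin=-14.695, xmax=18, ymax=9.082

Answer: -2.225 -14.695 18 9.082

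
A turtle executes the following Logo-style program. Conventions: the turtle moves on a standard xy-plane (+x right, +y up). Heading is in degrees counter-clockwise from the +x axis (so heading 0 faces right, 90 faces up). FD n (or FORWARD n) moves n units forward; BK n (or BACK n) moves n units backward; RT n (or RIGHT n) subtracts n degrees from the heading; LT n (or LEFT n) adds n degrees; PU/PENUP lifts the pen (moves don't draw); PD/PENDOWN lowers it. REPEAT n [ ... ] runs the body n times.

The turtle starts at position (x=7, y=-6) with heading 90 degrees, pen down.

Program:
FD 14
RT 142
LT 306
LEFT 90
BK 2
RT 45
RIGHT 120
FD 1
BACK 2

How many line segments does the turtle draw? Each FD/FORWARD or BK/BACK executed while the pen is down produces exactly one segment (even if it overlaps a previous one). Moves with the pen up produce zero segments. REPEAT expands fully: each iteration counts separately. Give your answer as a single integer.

Answer: 4

Derivation:
Executing turtle program step by step:
Start: pos=(7,-6), heading=90, pen down
FD 14: (7,-6) -> (7,8) [heading=90, draw]
RT 142: heading 90 -> 308
LT 306: heading 308 -> 254
LT 90: heading 254 -> 344
BK 2: (7,8) -> (5.077,8.551) [heading=344, draw]
RT 45: heading 344 -> 299
RT 120: heading 299 -> 179
FD 1: (5.077,8.551) -> (4.078,8.569) [heading=179, draw]
BK 2: (4.078,8.569) -> (6.077,8.534) [heading=179, draw]
Final: pos=(6.077,8.534), heading=179, 4 segment(s) drawn
Segments drawn: 4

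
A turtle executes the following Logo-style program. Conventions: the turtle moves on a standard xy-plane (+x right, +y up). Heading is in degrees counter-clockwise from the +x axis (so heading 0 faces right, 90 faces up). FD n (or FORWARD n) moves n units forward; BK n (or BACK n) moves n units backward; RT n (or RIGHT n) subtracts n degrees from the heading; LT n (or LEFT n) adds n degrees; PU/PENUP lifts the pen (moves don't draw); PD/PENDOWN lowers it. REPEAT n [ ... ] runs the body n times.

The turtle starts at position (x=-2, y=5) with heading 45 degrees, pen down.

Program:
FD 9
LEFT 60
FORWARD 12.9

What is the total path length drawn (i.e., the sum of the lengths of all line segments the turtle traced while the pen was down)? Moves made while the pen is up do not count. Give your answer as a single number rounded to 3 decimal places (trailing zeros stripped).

Answer: 21.9

Derivation:
Executing turtle program step by step:
Start: pos=(-2,5), heading=45, pen down
FD 9: (-2,5) -> (4.364,11.364) [heading=45, draw]
LT 60: heading 45 -> 105
FD 12.9: (4.364,11.364) -> (1.025,23.824) [heading=105, draw]
Final: pos=(1.025,23.824), heading=105, 2 segment(s) drawn

Segment lengths:
  seg 1: (-2,5) -> (4.364,11.364), length = 9
  seg 2: (4.364,11.364) -> (1.025,23.824), length = 12.9
Total = 21.9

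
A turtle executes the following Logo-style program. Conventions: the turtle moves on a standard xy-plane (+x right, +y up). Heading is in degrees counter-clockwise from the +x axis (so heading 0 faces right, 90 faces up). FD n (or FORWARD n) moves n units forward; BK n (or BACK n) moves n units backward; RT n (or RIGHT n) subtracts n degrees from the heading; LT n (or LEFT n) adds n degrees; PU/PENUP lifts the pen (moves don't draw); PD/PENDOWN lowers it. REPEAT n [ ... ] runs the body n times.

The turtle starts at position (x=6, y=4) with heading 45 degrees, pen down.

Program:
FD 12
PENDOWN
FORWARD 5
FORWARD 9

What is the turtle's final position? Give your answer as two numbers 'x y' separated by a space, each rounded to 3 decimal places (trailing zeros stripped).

Answer: 24.385 22.385

Derivation:
Executing turtle program step by step:
Start: pos=(6,4), heading=45, pen down
FD 12: (6,4) -> (14.485,12.485) [heading=45, draw]
PD: pen down
FD 5: (14.485,12.485) -> (18.021,16.021) [heading=45, draw]
FD 9: (18.021,16.021) -> (24.385,22.385) [heading=45, draw]
Final: pos=(24.385,22.385), heading=45, 3 segment(s) drawn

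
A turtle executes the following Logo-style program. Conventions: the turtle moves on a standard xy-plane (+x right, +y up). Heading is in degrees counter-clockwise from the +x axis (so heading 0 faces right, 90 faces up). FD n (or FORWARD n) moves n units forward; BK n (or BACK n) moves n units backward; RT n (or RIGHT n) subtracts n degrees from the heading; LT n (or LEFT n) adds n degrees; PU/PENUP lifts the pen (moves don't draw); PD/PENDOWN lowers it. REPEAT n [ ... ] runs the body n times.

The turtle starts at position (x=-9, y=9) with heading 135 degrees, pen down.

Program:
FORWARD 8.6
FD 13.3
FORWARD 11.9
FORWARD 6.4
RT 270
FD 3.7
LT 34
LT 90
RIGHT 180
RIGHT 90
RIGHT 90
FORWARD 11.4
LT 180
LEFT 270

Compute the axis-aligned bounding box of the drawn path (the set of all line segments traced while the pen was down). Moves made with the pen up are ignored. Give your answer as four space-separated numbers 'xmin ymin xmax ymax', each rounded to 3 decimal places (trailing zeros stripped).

Executing turtle program step by step:
Start: pos=(-9,9), heading=135, pen down
FD 8.6: (-9,9) -> (-15.081,15.081) [heading=135, draw]
FD 13.3: (-15.081,15.081) -> (-24.486,24.486) [heading=135, draw]
FD 11.9: (-24.486,24.486) -> (-32.9,32.9) [heading=135, draw]
FD 6.4: (-32.9,32.9) -> (-37.426,37.426) [heading=135, draw]
RT 270: heading 135 -> 225
FD 3.7: (-37.426,37.426) -> (-40.042,34.809) [heading=225, draw]
LT 34: heading 225 -> 259
LT 90: heading 259 -> 349
RT 180: heading 349 -> 169
RT 90: heading 169 -> 79
RT 90: heading 79 -> 349
FD 11.4: (-40.042,34.809) -> (-28.851,32.634) [heading=349, draw]
LT 180: heading 349 -> 169
LT 270: heading 169 -> 79
Final: pos=(-28.851,32.634), heading=79, 6 segment(s) drawn

Segment endpoints: x in {-40.042, -37.426, -32.9, -28.851, -24.486, -15.081, -9}, y in {9, 15.081, 24.486, 32.634, 32.9, 34.809, 37.426}
xmin=-40.042, ymin=9, xmax=-9, ymax=37.426

Answer: -40.042 9 -9 37.426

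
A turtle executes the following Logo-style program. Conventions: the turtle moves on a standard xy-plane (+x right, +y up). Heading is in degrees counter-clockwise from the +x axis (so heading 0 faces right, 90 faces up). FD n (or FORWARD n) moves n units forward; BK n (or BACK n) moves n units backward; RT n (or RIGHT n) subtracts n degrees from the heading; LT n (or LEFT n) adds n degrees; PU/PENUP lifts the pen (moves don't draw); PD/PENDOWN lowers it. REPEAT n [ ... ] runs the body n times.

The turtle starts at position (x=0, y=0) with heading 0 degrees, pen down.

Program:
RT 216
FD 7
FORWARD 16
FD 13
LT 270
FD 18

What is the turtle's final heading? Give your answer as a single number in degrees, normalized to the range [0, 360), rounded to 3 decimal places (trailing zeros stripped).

Executing turtle program step by step:
Start: pos=(0,0), heading=0, pen down
RT 216: heading 0 -> 144
FD 7: (0,0) -> (-5.663,4.114) [heading=144, draw]
FD 16: (-5.663,4.114) -> (-18.607,13.519) [heading=144, draw]
FD 13: (-18.607,13.519) -> (-29.125,21.16) [heading=144, draw]
LT 270: heading 144 -> 54
FD 18: (-29.125,21.16) -> (-18.544,35.723) [heading=54, draw]
Final: pos=(-18.544,35.723), heading=54, 4 segment(s) drawn

Answer: 54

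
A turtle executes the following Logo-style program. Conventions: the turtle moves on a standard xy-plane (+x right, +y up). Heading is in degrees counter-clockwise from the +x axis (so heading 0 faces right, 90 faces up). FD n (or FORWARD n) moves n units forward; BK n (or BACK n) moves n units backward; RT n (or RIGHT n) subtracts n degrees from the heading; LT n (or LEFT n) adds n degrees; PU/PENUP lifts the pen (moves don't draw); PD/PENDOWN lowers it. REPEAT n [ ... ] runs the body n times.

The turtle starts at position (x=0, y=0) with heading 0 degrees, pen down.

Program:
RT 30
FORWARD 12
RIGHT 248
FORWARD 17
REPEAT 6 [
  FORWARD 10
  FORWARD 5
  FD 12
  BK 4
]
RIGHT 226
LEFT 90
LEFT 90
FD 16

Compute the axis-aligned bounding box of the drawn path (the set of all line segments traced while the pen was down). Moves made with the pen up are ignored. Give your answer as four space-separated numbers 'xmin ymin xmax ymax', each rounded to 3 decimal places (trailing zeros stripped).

Answer: 0 -6 44.908 156.896

Derivation:
Executing turtle program step by step:
Start: pos=(0,0), heading=0, pen down
RT 30: heading 0 -> 330
FD 12: (0,0) -> (10.392,-6) [heading=330, draw]
RT 248: heading 330 -> 82
FD 17: (10.392,-6) -> (12.758,10.835) [heading=82, draw]
REPEAT 6 [
  -- iteration 1/6 --
  FD 10: (12.758,10.835) -> (14.15,20.737) [heading=82, draw]
  FD 5: (14.15,20.737) -> (14.846,25.689) [heading=82, draw]
  FD 12: (14.846,25.689) -> (16.516,37.572) [heading=82, draw]
  BK 4: (16.516,37.572) -> (15.959,33.611) [heading=82, draw]
  -- iteration 2/6 --
  FD 10: (15.959,33.611) -> (17.351,43.513) [heading=82, draw]
  FD 5: (17.351,43.513) -> (18.047,48.465) [heading=82, draw]
  FD 12: (18.047,48.465) -> (19.717,60.348) [heading=82, draw]
  BK 4: (19.717,60.348) -> (19.16,56.387) [heading=82, draw]
  -- iteration 3/6 --
  FD 10: (19.16,56.387) -> (20.552,66.29) [heading=82, draw]
  FD 5: (20.552,66.29) -> (21.248,71.241) [heading=82, draw]
  FD 12: (21.248,71.241) -> (22.918,83.124) [heading=82, draw]
  BK 4: (22.918,83.124) -> (22.361,79.163) [heading=82, draw]
  -- iteration 4/6 --
  FD 10: (22.361,79.163) -> (23.753,89.066) [heading=82, draw]
  FD 5: (23.753,89.066) -> (24.449,94.017) [heading=82, draw]
  FD 12: (24.449,94.017) -> (26.119,105.9) [heading=82, draw]
  BK 4: (26.119,105.9) -> (25.562,101.939) [heading=82, draw]
  -- iteration 5/6 --
  FD 10: (25.562,101.939) -> (26.954,111.842) [heading=82, draw]
  FD 5: (26.954,111.842) -> (27.65,116.793) [heading=82, draw]
  FD 12: (27.65,116.793) -> (29.32,128.676) [heading=82, draw]
  BK 4: (29.32,128.676) -> (28.763,124.715) [heading=82, draw]
  -- iteration 6/6 --
  FD 10: (28.763,124.715) -> (30.155,134.618) [heading=82, draw]
  FD 5: (30.155,134.618) -> (30.851,139.569) [heading=82, draw]
  FD 12: (30.851,139.569) -> (32.521,151.453) [heading=82, draw]
  BK 4: (32.521,151.453) -> (31.964,147.492) [heading=82, draw]
]
RT 226: heading 82 -> 216
LT 90: heading 216 -> 306
LT 90: heading 306 -> 36
FD 16: (31.964,147.492) -> (44.908,156.896) [heading=36, draw]
Final: pos=(44.908,156.896), heading=36, 27 segment(s) drawn

Segment endpoints: x in {0, 10.392, 12.758, 14.15, 14.846, 15.959, 16.516, 17.351, 18.047, 19.16, 19.717, 20.552, 21.248, 22.361, 22.918, 23.753, 24.449, 25.562, 26.119, 26.954, 27.65, 28.763, 29.32, 30.155, 30.851, 31.964, 32.521, 44.908}, y in {-6, 0, 10.835, 20.737, 25.689, 33.611, 37.572, 43.513, 48.465, 56.387, 60.348, 66.29, 71.241, 79.163, 83.124, 89.066, 94.017, 101.939, 105.9, 111.842, 116.793, 124.715, 128.676, 134.618, 139.569, 147.492, 151.453, 156.896}
xmin=0, ymin=-6, xmax=44.908, ymax=156.896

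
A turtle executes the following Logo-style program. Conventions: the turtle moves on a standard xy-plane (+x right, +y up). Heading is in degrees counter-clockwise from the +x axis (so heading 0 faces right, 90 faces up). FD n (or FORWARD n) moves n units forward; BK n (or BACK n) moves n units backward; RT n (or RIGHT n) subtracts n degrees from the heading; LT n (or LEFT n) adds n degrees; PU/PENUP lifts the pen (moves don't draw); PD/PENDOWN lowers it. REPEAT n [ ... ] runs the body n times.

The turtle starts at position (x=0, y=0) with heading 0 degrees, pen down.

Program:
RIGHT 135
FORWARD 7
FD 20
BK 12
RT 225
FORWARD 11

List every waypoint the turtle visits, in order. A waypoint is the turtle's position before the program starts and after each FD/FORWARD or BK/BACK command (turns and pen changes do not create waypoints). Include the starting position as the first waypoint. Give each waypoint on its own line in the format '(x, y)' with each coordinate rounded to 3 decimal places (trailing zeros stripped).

Answer: (0, 0)
(-4.95, -4.95)
(-19.092, -19.092)
(-10.607, -10.607)
(0.393, -10.607)

Derivation:
Executing turtle program step by step:
Start: pos=(0,0), heading=0, pen down
RT 135: heading 0 -> 225
FD 7: (0,0) -> (-4.95,-4.95) [heading=225, draw]
FD 20: (-4.95,-4.95) -> (-19.092,-19.092) [heading=225, draw]
BK 12: (-19.092,-19.092) -> (-10.607,-10.607) [heading=225, draw]
RT 225: heading 225 -> 0
FD 11: (-10.607,-10.607) -> (0.393,-10.607) [heading=0, draw]
Final: pos=(0.393,-10.607), heading=0, 4 segment(s) drawn
Waypoints (5 total):
(0, 0)
(-4.95, -4.95)
(-19.092, -19.092)
(-10.607, -10.607)
(0.393, -10.607)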